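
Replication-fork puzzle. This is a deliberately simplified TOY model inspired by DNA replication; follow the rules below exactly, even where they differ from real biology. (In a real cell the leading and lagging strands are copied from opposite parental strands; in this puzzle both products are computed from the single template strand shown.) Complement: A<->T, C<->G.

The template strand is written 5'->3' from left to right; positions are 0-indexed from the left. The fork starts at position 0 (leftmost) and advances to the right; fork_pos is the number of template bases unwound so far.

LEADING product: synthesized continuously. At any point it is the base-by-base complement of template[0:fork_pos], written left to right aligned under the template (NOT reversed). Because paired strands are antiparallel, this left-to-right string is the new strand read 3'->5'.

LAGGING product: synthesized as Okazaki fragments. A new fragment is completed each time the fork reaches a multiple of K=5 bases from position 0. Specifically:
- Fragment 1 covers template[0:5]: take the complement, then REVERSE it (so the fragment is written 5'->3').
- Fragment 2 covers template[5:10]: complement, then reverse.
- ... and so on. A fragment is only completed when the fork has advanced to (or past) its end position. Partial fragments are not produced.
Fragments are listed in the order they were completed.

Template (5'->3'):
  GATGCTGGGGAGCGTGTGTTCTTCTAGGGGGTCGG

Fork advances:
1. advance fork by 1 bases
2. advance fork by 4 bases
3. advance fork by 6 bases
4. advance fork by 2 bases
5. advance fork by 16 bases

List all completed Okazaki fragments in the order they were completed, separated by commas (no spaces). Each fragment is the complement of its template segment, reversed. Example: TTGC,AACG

Answer: GCATC,CCCCA,ACGCT,AACAC,AGAAG

Derivation:
Step 1: advance 1 -> fork_pos = 0 + 1 = 1. Next multiple of 5 is 5 (not reached); still 0 fragment(s).
Step 2: advance 4 -> fork_pos = 1 + 4 = 5. Reached multiple(s) of 5: 5 -> fragment 1 completed (1 total).
Step 3: advance 6 -> fork_pos = 5 + 6 = 11. Reached multiple(s) of 5: 10 -> fragment 2 completed (2 total).
Step 4: advance 2 -> fork_pos = 11 + 2 = 13. Next multiple of 5 is 15 (not reached); still 2 fragment(s).
Step 5: advance 16 -> fork_pos = 13 + 16 = 29. Reached multiple(s) of 5: 15, 20, 25 -> fragments 3-5 completed (5 total).
Final fork_pos = 29, so 5 fragment(s) are complete. Build each: template segment -> complement -> reverse.
Fragment 1: template[0:5] = GATGC -> complement CTACG -> reversed GCATC
Fragment 2: template[5:10] = TGGGG -> complement ACCCC -> reversed CCCCA
Fragment 3: template[10:15] = AGCGT -> complement TCGCA -> reversed ACGCT
Fragment 4: template[15:20] = GTGTT -> complement CACAA -> reversed AACAC
Fragment 5: template[20:25] = CTTCT -> complement GAAGA -> reversed AGAAG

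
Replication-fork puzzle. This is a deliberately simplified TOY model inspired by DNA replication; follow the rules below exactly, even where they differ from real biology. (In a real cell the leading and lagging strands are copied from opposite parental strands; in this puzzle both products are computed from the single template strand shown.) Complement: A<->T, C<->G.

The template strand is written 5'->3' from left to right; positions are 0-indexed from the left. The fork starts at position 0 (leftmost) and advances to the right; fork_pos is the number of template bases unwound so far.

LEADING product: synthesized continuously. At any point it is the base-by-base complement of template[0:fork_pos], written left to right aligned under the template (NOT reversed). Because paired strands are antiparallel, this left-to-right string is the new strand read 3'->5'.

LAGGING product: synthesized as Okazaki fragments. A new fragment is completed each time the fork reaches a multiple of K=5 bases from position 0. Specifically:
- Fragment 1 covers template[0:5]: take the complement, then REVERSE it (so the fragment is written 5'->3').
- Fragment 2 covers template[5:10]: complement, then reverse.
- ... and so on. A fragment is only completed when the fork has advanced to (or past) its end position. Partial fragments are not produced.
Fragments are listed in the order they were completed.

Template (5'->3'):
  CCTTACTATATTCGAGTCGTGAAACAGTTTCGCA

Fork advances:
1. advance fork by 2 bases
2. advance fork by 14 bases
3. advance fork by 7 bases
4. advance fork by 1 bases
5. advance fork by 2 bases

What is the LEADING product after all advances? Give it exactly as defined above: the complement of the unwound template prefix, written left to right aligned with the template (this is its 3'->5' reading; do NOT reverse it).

Step 1: advance 2 -> fork_pos = 0 + 2 = 2.
Step 2: advance 14 -> fork_pos = 2 + 14 = 16.
Step 3: advance 7 -> fork_pos = 16 + 7 = 23.
Step 4: advance 1 -> fork_pos = 23 + 1 = 24.
Step 5: advance 2 -> fork_pos = 24 + 2 = 26.
Unwound prefix: template[0:26] = CCTTACTATATTCGAGTCGTGAAACA
Complement it base by base (A<->T, C<->G), keeping left-to-right order:
  [0:5] CCTTA -> GGAAT
  [5:10] CTATA -> GATAT
  [10:15] TTCGA -> AAGCT
  [15:20] GTCGT -> CAGCA
  [20:25] GAAAC -> CTTTG
  [25:26] A -> T
Concatenate: GGAATGATATAAGCTCAGCACTTTGT (length 26; written aligned with the template, i.e. 3'->5').

Answer: GGAATGATATAAGCTCAGCACTTTGT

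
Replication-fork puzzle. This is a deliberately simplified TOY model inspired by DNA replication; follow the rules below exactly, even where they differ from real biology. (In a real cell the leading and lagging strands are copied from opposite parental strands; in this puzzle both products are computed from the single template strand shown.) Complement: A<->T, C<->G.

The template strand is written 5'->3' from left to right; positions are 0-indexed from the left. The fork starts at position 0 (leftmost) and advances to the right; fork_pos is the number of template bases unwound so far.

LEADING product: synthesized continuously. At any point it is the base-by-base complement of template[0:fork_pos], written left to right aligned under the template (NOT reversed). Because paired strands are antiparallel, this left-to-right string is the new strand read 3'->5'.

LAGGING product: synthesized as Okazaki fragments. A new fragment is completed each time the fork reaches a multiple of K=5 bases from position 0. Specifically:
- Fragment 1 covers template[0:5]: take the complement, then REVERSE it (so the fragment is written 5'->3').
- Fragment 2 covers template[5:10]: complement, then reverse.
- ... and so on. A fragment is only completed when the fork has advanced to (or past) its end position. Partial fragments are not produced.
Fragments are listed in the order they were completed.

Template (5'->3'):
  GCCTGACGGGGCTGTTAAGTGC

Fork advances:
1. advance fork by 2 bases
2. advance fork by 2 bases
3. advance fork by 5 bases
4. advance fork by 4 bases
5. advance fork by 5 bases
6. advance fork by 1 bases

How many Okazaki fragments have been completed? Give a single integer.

Step 1: advance 2 -> fork_pos = 0 + 2 = 2. Next multiple of 5 is 5 (not reached); still 0 fragment(s).
Step 2: advance 2 -> fork_pos = 2 + 2 = 4. Next multiple of 5 is 5 (not reached); still 0 fragment(s).
Step 3: advance 5 -> fork_pos = 4 + 5 = 9. Reached multiple(s) of 5: 5 -> fragment 1 completed (1 total).
Step 4: advance 4 -> fork_pos = 9 + 4 = 13. Reached multiple(s) of 5: 10 -> fragment 2 completed (2 total).
Step 5: advance 5 -> fork_pos = 13 + 5 = 18. Reached multiple(s) of 5: 15 -> fragment 3 completed (3 total).
Step 6: advance 1 -> fork_pos = 18 + 1 = 19. Next multiple of 5 is 20 (not reached); still 3 fragment(s).
Check: final fork_pos = 19; the multiples of 5 that are <= 19 are 5..15 -> 19 // 5 = 3 completed fragment(s).

Answer: 3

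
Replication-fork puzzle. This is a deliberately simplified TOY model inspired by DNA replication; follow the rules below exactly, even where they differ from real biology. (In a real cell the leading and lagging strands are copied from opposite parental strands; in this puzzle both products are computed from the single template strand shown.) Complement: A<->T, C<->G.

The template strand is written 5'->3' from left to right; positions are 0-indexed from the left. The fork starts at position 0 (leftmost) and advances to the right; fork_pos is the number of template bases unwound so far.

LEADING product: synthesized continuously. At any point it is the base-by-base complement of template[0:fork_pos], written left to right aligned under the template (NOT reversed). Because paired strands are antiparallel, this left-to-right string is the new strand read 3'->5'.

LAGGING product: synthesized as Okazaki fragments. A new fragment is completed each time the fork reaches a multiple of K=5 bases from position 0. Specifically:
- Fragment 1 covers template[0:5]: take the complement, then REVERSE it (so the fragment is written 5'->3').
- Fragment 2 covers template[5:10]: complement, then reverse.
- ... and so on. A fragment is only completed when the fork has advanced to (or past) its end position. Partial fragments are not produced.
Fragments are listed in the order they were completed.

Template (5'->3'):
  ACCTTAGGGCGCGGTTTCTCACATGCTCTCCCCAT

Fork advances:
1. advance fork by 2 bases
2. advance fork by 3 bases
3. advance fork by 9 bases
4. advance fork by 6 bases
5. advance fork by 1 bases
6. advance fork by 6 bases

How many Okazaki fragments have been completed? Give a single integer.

Step 1: advance 2 -> fork_pos = 0 + 2 = 2. Next multiple of 5 is 5 (not reached); still 0 fragment(s).
Step 2: advance 3 -> fork_pos = 2 + 3 = 5. Reached multiple(s) of 5: 5 -> fragment 1 completed (1 total).
Step 3: advance 9 -> fork_pos = 5 + 9 = 14. Reached multiple(s) of 5: 10 -> fragment 2 completed (2 total).
Step 4: advance 6 -> fork_pos = 14 + 6 = 20. Reached multiple(s) of 5: 15, 20 -> fragments 3-4 completed (4 total).
Step 5: advance 1 -> fork_pos = 20 + 1 = 21. Next multiple of 5 is 25 (not reached); still 4 fragment(s).
Step 6: advance 6 -> fork_pos = 21 + 6 = 27. Reached multiple(s) of 5: 25 -> fragment 5 completed (5 total).
Check: final fork_pos = 27; the multiples of 5 that are <= 27 are 5..25 -> 27 // 5 = 5 completed fragment(s).

Answer: 5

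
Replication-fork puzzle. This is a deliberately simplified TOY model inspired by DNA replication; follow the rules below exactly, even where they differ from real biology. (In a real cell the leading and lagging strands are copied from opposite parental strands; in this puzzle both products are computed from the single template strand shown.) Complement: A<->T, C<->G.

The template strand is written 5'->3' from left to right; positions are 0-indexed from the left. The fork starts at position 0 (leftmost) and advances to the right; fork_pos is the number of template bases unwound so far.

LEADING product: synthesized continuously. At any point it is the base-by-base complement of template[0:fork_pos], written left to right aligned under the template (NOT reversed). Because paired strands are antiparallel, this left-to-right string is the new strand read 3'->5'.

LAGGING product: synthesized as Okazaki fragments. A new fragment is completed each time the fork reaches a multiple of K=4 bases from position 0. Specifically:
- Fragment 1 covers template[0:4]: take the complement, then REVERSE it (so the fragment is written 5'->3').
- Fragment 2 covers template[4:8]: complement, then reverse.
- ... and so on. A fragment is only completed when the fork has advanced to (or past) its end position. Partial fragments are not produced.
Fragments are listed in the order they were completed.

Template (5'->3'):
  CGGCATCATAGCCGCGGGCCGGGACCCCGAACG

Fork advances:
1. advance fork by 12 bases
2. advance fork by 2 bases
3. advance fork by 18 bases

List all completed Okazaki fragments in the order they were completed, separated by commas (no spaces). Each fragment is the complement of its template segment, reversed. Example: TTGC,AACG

Step 1: advance 12 -> fork_pos = 0 + 12 = 12. Reached multiple(s) of 4: 4, 8, 12 -> fragments 1-3 completed (3 total).
Step 2: advance 2 -> fork_pos = 12 + 2 = 14. Next multiple of 4 is 16 (not reached); still 3 fragment(s).
Step 3: advance 18 -> fork_pos = 14 + 18 = 32. Reached multiple(s) of 4: 16, 20, 24, 28, 32 -> fragments 4-8 completed (8 total).
Final fork_pos = 32, so 8 fragment(s) are complete. Build each: template segment -> complement -> reverse.
Fragment 1: template[0:4] = CGGC -> complement GCCG -> reversed GCCG
Fragment 2: template[4:8] = ATCA -> complement TAGT -> reversed TGAT
Fragment 3: template[8:12] = TAGC -> complement ATCG -> reversed GCTA
Fragment 4: template[12:16] = CGCG -> complement GCGC -> reversed CGCG
Fragment 5: template[16:20] = GGCC -> complement CCGG -> reversed GGCC
Fragment 6: template[20:24] = GGGA -> complement CCCT -> reversed TCCC
Fragment 7: template[24:28] = CCCC -> complement GGGG -> reversed GGGG
Fragment 8: template[28:32] = GAAC -> complement CTTG -> reversed GTTC

Answer: GCCG,TGAT,GCTA,CGCG,GGCC,TCCC,GGGG,GTTC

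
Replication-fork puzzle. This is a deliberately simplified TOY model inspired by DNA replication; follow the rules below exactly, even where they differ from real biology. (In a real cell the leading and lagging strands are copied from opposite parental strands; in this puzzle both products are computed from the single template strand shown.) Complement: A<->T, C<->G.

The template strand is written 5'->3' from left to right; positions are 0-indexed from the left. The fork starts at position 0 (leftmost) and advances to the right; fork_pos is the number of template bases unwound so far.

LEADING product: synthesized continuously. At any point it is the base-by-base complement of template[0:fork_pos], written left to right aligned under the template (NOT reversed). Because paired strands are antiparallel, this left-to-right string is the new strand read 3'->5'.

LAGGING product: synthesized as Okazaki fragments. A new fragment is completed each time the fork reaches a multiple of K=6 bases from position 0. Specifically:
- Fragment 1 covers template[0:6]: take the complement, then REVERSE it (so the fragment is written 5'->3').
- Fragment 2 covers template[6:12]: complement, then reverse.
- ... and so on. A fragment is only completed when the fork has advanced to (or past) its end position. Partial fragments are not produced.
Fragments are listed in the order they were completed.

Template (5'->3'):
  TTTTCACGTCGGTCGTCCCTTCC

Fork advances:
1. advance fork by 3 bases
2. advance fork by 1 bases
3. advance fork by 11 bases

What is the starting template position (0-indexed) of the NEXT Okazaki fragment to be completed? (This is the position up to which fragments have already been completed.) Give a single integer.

Step 1: advance 3 -> fork_pos = 0 + 3 = 3. Next multiple of 6 is 6 (not reached); still 0 fragment(s).
Step 2: advance 1 -> fork_pos = 3 + 1 = 4. Next multiple of 6 is 6 (not reached); still 0 fragment(s).
Step 3: advance 11 -> fork_pos = 4 + 11 = 15. Reached multiple(s) of 6: 6, 12 -> fragments 1-2 completed (2 total).
2 fragment(s) completed, covering template[0:12] (2 x 6 = 12). The next fragment, fragment 3, covers template[12:18], so it starts at position 12.

Answer: 12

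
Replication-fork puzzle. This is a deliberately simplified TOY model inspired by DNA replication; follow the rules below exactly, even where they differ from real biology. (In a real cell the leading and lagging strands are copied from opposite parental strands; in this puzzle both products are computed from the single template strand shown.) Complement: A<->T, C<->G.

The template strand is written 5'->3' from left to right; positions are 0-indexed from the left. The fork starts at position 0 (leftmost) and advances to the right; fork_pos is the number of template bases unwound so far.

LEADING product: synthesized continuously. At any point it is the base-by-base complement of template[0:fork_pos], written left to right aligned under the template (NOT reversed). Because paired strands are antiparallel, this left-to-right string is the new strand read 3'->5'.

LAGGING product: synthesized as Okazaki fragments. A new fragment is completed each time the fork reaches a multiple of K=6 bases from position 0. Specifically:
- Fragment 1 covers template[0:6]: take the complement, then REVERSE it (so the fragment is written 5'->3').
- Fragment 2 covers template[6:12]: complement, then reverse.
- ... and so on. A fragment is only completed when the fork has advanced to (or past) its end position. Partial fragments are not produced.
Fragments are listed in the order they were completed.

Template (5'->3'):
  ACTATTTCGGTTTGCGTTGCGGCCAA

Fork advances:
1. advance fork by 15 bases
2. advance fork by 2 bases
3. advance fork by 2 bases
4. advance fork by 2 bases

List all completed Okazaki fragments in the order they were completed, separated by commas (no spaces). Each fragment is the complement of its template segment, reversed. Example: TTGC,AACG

Answer: AATAGT,AACCGA,AACGCA

Derivation:
Step 1: advance 15 -> fork_pos = 0 + 15 = 15. Reached multiple(s) of 6: 6, 12 -> fragments 1-2 completed (2 total).
Step 2: advance 2 -> fork_pos = 15 + 2 = 17. Next multiple of 6 is 18 (not reached); still 2 fragment(s).
Step 3: advance 2 -> fork_pos = 17 + 2 = 19. Reached multiple(s) of 6: 18 -> fragment 3 completed (3 total).
Step 4: advance 2 -> fork_pos = 19 + 2 = 21. Next multiple of 6 is 24 (not reached); still 3 fragment(s).
Final fork_pos = 21, so 3 fragment(s) are complete. Build each: template segment -> complement -> reverse.
Fragment 1: template[0:6] = ACTATT -> complement TGATAA -> reversed AATAGT
Fragment 2: template[6:12] = TCGGTT -> complement AGCCAA -> reversed AACCGA
Fragment 3: template[12:18] = TGCGTT -> complement ACGCAA -> reversed AACGCA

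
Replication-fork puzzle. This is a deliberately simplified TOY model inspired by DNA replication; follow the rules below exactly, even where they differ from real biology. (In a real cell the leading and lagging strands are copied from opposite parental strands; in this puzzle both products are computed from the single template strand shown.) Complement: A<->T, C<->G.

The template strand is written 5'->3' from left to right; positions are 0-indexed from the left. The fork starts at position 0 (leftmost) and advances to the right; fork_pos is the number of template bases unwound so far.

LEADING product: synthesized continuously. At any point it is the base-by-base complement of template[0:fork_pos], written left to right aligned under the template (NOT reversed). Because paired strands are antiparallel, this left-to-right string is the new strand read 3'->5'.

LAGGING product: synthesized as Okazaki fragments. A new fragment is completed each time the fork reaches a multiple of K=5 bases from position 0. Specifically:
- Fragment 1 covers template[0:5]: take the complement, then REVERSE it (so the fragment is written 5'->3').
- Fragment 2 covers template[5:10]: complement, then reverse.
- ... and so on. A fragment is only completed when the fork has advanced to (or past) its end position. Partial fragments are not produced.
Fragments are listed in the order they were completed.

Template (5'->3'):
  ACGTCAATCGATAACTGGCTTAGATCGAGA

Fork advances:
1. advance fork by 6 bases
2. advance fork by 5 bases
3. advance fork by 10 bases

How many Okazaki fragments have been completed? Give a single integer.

Step 1: advance 6 -> fork_pos = 0 + 6 = 6. Reached multiple(s) of 5: 5 -> fragment 1 completed (1 total).
Step 2: advance 5 -> fork_pos = 6 + 5 = 11. Reached multiple(s) of 5: 10 -> fragment 2 completed (2 total).
Step 3: advance 10 -> fork_pos = 11 + 10 = 21. Reached multiple(s) of 5: 15, 20 -> fragments 3-4 completed (4 total).
Check: final fork_pos = 21; the multiples of 5 that are <= 21 are 5..20 -> 21 // 5 = 4 completed fragment(s).

Answer: 4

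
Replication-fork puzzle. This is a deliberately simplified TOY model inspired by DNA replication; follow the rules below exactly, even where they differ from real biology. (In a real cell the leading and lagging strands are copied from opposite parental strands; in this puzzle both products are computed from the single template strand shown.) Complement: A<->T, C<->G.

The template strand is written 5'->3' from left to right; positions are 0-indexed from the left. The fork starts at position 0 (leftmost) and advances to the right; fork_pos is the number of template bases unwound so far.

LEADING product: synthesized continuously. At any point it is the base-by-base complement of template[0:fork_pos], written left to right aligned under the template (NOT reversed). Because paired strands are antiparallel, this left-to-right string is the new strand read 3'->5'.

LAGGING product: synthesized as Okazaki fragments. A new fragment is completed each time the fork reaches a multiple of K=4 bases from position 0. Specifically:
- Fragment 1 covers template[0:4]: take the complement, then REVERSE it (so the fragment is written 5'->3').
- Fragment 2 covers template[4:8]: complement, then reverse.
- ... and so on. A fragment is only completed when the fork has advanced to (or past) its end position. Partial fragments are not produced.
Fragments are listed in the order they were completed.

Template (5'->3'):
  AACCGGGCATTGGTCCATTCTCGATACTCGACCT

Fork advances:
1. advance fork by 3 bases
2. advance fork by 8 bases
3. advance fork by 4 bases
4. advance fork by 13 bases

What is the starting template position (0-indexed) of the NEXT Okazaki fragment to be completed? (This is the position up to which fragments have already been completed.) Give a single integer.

Step 1: advance 3 -> fork_pos = 0 + 3 = 3. Next multiple of 4 is 4 (not reached); still 0 fragment(s).
Step 2: advance 8 -> fork_pos = 3 + 8 = 11. Reached multiple(s) of 4: 4, 8 -> fragments 1-2 completed (2 total).
Step 3: advance 4 -> fork_pos = 11 + 4 = 15. Reached multiple(s) of 4: 12 -> fragment 3 completed (3 total).
Step 4: advance 13 -> fork_pos = 15 + 13 = 28. Reached multiple(s) of 4: 16, 20, 24, 28 -> fragments 4-7 completed (7 total).
7 fragment(s) completed, covering template[0:28] (7 x 4 = 28). The next fragment, fragment 8, covers template[28:32], so it starts at position 28.

Answer: 28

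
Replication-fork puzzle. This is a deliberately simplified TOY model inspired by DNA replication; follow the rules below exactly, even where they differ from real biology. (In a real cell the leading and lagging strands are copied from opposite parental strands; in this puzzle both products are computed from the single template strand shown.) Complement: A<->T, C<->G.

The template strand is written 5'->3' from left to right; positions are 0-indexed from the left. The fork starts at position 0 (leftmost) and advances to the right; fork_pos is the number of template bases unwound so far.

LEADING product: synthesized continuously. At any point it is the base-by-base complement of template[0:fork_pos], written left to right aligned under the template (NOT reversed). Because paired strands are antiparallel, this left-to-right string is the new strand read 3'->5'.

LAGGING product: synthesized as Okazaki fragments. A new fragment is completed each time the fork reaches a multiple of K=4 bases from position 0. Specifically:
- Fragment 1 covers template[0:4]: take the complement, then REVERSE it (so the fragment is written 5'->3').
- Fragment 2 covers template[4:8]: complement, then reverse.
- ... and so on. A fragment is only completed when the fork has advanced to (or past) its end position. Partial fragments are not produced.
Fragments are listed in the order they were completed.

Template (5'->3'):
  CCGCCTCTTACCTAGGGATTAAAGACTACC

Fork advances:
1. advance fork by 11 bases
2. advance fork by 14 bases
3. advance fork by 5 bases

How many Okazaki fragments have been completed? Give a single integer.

Answer: 7

Derivation:
Step 1: advance 11 -> fork_pos = 0 + 11 = 11. Reached multiple(s) of 4: 4, 8 -> fragments 1-2 completed (2 total).
Step 2: advance 14 -> fork_pos = 11 + 14 = 25. Reached multiple(s) of 4: 12, 16, 20, 24 -> fragments 3-6 completed (6 total).
Step 3: advance 5 -> fork_pos = 25 + 5 = 30. Reached multiple(s) of 4: 28 -> fragment 7 completed (7 total).
Check: final fork_pos = 30; the multiples of 4 that are <= 30 are 4..28 -> 30 // 4 = 7 completed fragment(s).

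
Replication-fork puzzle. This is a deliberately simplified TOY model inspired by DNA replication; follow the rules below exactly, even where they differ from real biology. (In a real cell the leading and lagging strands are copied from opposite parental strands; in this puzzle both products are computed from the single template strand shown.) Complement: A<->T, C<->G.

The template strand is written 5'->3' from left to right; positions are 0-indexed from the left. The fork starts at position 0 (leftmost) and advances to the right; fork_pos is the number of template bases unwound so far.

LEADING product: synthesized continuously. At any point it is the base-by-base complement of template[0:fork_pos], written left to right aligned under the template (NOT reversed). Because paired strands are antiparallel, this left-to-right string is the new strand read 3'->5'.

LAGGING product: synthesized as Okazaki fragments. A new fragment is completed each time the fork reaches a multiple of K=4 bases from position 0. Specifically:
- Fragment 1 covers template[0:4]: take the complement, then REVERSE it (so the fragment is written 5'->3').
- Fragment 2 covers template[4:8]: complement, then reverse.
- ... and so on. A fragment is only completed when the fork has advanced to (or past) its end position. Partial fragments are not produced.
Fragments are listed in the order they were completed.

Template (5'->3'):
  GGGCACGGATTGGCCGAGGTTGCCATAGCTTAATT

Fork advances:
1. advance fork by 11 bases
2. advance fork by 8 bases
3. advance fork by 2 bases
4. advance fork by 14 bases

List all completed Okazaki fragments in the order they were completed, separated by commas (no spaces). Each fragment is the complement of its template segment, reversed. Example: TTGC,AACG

Answer: GCCC,CCGT,CAAT,CGGC,ACCT,GGCA,CTAT,TAAG

Derivation:
Step 1: advance 11 -> fork_pos = 0 + 11 = 11. Reached multiple(s) of 4: 4, 8 -> fragments 1-2 completed (2 total).
Step 2: advance 8 -> fork_pos = 11 + 8 = 19. Reached multiple(s) of 4: 12, 16 -> fragments 3-4 completed (4 total).
Step 3: advance 2 -> fork_pos = 19 + 2 = 21. Reached multiple(s) of 4: 20 -> fragment 5 completed (5 total).
Step 4: advance 14 -> fork_pos = 21 + 14 = 35. Reached multiple(s) of 4: 24, 28, 32 -> fragments 6-8 completed (8 total).
Final fork_pos = 35, so 8 fragment(s) are complete. Build each: template segment -> complement -> reverse.
Fragment 1: template[0:4] = GGGC -> complement CCCG -> reversed GCCC
Fragment 2: template[4:8] = ACGG -> complement TGCC -> reversed CCGT
Fragment 3: template[8:12] = ATTG -> complement TAAC -> reversed CAAT
Fragment 4: template[12:16] = GCCG -> complement CGGC -> reversed CGGC
Fragment 5: template[16:20] = AGGT -> complement TCCA -> reversed ACCT
Fragment 6: template[20:24] = TGCC -> complement ACGG -> reversed GGCA
Fragment 7: template[24:28] = ATAG -> complement TATC -> reversed CTAT
Fragment 8: template[28:32] = CTTA -> complement GAAT -> reversed TAAG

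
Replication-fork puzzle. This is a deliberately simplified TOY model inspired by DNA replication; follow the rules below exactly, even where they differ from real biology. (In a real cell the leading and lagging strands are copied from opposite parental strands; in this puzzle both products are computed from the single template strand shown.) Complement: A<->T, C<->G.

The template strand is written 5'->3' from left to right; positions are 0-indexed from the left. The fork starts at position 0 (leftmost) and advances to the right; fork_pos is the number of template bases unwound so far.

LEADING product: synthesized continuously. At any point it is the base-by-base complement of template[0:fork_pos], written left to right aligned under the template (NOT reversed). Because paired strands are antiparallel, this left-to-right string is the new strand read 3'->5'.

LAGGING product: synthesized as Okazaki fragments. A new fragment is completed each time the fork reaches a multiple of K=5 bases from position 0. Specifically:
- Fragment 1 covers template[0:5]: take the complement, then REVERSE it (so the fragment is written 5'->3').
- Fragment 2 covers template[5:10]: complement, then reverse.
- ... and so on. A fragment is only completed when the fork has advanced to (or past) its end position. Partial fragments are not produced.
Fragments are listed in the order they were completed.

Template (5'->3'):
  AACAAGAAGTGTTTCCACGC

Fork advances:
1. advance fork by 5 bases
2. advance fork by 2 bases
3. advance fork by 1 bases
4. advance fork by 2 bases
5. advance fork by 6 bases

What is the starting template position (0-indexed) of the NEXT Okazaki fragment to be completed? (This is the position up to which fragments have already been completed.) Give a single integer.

Step 1: advance 5 -> fork_pos = 0 + 5 = 5. Reached multiple(s) of 5: 5 -> fragment 1 completed (1 total).
Step 2: advance 2 -> fork_pos = 5 + 2 = 7. Next multiple of 5 is 10 (not reached); still 1 fragment(s).
Step 3: advance 1 -> fork_pos = 7 + 1 = 8. Next multiple of 5 is 10 (not reached); still 1 fragment(s).
Step 4: advance 2 -> fork_pos = 8 + 2 = 10. Reached multiple(s) of 5: 10 -> fragment 2 completed (2 total).
Step 5: advance 6 -> fork_pos = 10 + 6 = 16. Reached multiple(s) of 5: 15 -> fragment 3 completed (3 total).
3 fragment(s) completed, covering template[0:15] (3 x 5 = 15). The next fragment, fragment 4, covers template[15:20], so it starts at position 15.

Answer: 15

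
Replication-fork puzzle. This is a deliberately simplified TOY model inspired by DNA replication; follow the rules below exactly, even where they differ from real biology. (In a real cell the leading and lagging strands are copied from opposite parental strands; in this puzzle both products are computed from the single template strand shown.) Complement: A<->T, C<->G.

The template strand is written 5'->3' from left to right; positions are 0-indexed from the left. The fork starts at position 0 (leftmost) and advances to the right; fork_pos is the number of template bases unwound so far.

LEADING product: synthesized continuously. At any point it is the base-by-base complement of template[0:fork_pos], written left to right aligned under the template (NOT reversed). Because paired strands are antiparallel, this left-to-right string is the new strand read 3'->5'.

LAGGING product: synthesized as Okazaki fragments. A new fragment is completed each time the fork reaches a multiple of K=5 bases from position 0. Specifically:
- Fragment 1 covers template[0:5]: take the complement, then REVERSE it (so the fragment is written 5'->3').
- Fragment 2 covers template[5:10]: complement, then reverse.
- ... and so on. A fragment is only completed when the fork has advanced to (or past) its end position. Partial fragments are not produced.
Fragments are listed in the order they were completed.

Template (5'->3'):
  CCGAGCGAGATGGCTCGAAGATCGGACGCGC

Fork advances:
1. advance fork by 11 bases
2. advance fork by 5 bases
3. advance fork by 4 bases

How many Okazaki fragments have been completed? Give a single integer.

Step 1: advance 11 -> fork_pos = 0 + 11 = 11. Reached multiple(s) of 5: 5, 10 -> fragments 1-2 completed (2 total).
Step 2: advance 5 -> fork_pos = 11 + 5 = 16. Reached multiple(s) of 5: 15 -> fragment 3 completed (3 total).
Step 3: advance 4 -> fork_pos = 16 + 4 = 20. Reached multiple(s) of 5: 20 -> fragment 4 completed (4 total).
Check: final fork_pos = 20; the multiples of 5 that are <= 20 are 5..20 -> 20 // 5 = 4 completed fragment(s).

Answer: 4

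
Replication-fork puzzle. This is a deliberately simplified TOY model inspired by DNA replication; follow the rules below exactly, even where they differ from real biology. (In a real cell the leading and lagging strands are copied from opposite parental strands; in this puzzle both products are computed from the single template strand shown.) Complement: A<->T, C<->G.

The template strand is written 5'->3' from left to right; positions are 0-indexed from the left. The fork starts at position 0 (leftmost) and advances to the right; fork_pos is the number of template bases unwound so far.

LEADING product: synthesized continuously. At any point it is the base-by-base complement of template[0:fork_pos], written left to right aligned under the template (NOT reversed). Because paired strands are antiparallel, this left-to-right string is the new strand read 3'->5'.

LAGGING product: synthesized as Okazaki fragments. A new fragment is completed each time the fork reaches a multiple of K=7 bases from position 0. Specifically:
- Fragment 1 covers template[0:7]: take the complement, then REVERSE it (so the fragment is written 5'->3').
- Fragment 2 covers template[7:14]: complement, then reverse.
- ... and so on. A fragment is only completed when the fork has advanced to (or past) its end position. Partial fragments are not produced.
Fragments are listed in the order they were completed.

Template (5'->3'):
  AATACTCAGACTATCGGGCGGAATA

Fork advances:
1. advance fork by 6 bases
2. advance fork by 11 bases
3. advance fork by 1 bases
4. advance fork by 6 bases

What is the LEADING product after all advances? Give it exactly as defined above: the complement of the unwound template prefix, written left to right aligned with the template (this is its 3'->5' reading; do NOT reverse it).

Answer: TTATGAGTCTGATAGCCCGCCTTA

Derivation:
Step 1: advance 6 -> fork_pos = 0 + 6 = 6.
Step 2: advance 11 -> fork_pos = 6 + 11 = 17.
Step 3: advance 1 -> fork_pos = 17 + 1 = 18.
Step 4: advance 6 -> fork_pos = 18 + 6 = 24.
Unwound prefix: template[0:24] = AATACTCAGACTATCGGGCGGAAT
Complement it base by base (A<->T, C<->G), keeping left-to-right order:
  [0:5] AATAC -> TTATG
  [5:10] TCAGA -> AGTCT
  [10:15] CTATC -> GATAG
  [15:20] GGGCG -> CCCGC
  [20:24] GAAT -> CTTA
Concatenate: TTATGAGTCTGATAGCCCGCCTTA (length 24; written aligned with the template, i.e. 3'->5').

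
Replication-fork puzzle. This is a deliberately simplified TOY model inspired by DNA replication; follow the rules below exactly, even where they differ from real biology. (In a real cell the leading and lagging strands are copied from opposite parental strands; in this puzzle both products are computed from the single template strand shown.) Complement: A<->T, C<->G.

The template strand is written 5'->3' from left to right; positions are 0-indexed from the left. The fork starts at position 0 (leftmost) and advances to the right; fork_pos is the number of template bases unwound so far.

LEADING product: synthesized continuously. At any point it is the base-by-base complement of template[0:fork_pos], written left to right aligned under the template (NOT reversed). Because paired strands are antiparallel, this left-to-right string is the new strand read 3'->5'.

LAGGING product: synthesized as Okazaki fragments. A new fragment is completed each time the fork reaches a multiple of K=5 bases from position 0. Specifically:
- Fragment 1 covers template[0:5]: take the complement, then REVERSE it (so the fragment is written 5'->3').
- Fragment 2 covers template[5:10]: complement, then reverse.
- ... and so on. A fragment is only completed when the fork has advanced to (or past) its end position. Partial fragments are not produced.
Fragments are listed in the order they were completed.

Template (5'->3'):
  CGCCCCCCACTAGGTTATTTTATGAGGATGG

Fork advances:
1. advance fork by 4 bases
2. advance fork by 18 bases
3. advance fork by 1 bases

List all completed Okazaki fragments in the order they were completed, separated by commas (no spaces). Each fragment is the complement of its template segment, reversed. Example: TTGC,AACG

Step 1: advance 4 -> fork_pos = 0 + 4 = 4. Next multiple of 5 is 5 (not reached); still 0 fragment(s).
Step 2: advance 18 -> fork_pos = 4 + 18 = 22. Reached multiple(s) of 5: 5, 10, 15, 20 -> fragments 1-4 completed (4 total).
Step 3: advance 1 -> fork_pos = 22 + 1 = 23. Next multiple of 5 is 25 (not reached); still 4 fragment(s).
Final fork_pos = 23, so 4 fragment(s) are complete. Build each: template segment -> complement -> reverse.
Fragment 1: template[0:5] = CGCCC -> complement GCGGG -> reversed GGGCG
Fragment 2: template[5:10] = CCCAC -> complement GGGTG -> reversed GTGGG
Fragment 3: template[10:15] = TAGGT -> complement ATCCA -> reversed ACCTA
Fragment 4: template[15:20] = TATTT -> complement ATAAA -> reversed AAATA

Answer: GGGCG,GTGGG,ACCTA,AAATA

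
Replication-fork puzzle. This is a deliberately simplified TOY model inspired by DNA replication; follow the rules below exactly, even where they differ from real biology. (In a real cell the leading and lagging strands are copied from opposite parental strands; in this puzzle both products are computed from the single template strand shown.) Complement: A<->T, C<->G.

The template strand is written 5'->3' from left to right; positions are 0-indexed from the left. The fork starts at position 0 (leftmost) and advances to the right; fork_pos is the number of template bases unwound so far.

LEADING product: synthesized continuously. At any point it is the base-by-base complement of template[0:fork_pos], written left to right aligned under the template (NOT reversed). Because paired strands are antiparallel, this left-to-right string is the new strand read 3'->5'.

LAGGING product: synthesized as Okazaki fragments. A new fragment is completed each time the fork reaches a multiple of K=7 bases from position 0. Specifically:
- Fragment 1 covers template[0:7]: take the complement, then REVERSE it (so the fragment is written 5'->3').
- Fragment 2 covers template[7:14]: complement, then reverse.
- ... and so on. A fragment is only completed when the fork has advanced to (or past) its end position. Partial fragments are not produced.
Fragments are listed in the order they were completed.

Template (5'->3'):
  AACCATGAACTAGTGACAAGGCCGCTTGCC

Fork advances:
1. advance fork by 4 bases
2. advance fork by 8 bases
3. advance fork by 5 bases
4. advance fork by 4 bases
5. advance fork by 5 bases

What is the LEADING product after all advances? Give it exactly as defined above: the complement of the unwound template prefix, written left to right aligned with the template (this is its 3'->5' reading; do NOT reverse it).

Answer: TTGGTACTTGATCACTGTTCCGGCGA

Derivation:
Step 1: advance 4 -> fork_pos = 0 + 4 = 4.
Step 2: advance 8 -> fork_pos = 4 + 8 = 12.
Step 3: advance 5 -> fork_pos = 12 + 5 = 17.
Step 4: advance 4 -> fork_pos = 17 + 4 = 21.
Step 5: advance 5 -> fork_pos = 21 + 5 = 26.
Unwound prefix: template[0:26] = AACCATGAACTAGTGACAAGGCCGCT
Complement it base by base (A<->T, C<->G), keeping left-to-right order:
  [0:5] AACCA -> TTGGT
  [5:10] TGAAC -> ACTTG
  [10:15] TAGTG -> ATCAC
  [15:20] ACAAG -> TGTTC
  [20:25] GCCGC -> CGGCG
  [25:26] T -> A
Concatenate: TTGGTACTTGATCACTGTTCCGGCGA (length 26; written aligned with the template, i.e. 3'->5').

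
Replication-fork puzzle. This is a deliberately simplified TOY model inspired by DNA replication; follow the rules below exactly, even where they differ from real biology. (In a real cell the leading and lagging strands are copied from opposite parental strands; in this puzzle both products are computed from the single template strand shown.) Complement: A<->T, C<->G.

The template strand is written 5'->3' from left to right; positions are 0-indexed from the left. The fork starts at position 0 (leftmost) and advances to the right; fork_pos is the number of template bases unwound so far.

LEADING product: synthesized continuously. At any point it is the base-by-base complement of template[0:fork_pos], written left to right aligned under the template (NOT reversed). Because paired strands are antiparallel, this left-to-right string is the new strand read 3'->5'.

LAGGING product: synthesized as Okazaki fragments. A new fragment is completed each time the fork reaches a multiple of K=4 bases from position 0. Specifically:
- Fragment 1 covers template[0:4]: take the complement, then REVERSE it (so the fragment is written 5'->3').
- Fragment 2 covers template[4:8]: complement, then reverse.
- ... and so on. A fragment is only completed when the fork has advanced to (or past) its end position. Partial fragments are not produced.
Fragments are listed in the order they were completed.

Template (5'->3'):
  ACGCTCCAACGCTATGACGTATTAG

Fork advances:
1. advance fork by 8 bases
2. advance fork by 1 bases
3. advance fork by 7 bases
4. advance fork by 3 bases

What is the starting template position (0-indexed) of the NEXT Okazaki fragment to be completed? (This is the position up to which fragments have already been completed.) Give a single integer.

Answer: 16

Derivation:
Step 1: advance 8 -> fork_pos = 0 + 8 = 8. Reached multiple(s) of 4: 4, 8 -> fragments 1-2 completed (2 total).
Step 2: advance 1 -> fork_pos = 8 + 1 = 9. Next multiple of 4 is 12 (not reached); still 2 fragment(s).
Step 3: advance 7 -> fork_pos = 9 + 7 = 16. Reached multiple(s) of 4: 12, 16 -> fragments 3-4 completed (4 total).
Step 4: advance 3 -> fork_pos = 16 + 3 = 19. Next multiple of 4 is 20 (not reached); still 4 fragment(s).
4 fragment(s) completed, covering template[0:16] (4 x 4 = 16). The next fragment, fragment 5, covers template[16:20], so it starts at position 16.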